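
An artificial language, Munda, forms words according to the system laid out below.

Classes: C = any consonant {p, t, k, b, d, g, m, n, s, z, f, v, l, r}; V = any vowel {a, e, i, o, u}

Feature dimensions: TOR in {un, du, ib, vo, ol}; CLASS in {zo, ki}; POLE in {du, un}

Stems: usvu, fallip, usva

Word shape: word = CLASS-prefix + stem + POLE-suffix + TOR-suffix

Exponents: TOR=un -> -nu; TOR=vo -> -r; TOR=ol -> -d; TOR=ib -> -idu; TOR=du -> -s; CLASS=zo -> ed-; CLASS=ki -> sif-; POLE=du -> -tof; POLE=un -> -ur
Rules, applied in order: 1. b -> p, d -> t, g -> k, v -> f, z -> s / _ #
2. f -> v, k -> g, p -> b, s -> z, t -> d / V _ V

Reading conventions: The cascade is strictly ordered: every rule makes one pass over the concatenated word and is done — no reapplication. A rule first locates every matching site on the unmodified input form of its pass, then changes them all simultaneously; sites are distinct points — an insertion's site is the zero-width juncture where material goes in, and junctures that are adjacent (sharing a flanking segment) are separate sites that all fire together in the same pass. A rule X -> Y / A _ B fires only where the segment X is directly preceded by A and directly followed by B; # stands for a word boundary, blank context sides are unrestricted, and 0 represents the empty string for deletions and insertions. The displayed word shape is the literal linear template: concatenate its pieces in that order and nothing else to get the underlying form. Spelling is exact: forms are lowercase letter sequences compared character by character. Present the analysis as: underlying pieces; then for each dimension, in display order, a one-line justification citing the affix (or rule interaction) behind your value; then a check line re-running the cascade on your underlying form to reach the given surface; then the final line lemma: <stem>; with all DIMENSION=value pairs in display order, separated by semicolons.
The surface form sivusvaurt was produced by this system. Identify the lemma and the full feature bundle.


underlying: sif-usva-ur-d
TOR=ol - signalled by the affix -d
CLASS=ki - signalled by the affix sif-
POLE=un - signalled by the affix -ur
check: sifusvaurd -> sifusvaurt -> sivusvaurt
lemma: usva; TOR=ol; CLASS=ki; POLE=un


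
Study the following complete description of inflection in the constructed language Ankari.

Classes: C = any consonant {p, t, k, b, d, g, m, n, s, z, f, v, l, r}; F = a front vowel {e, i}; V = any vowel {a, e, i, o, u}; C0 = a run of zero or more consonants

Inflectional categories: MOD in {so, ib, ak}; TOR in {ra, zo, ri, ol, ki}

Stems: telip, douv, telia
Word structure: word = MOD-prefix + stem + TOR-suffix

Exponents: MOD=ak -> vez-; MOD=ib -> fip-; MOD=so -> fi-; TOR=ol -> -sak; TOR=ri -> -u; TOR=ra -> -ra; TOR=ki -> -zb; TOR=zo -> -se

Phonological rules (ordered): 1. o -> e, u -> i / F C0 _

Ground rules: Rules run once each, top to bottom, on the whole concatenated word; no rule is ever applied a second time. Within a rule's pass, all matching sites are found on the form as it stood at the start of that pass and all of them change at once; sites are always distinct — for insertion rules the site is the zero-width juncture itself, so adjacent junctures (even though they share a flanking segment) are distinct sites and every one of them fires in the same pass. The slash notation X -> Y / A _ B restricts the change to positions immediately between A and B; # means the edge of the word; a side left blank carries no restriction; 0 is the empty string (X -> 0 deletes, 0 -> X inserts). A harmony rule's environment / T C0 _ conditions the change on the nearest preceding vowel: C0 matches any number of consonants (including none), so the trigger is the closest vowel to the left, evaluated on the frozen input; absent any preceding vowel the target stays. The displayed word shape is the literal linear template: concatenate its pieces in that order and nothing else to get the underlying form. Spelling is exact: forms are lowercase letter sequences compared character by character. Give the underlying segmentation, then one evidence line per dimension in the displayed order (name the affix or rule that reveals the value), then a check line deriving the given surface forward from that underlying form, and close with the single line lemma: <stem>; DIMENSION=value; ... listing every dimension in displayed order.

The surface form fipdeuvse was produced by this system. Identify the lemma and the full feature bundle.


underlying: fip-douv-se
MOD=ib - signalled by the affix fip-
TOR=zo - signalled by the affix -se
check: fipdouvse -> fipdeuvse
lemma: douv; MOD=ib; TOR=zo


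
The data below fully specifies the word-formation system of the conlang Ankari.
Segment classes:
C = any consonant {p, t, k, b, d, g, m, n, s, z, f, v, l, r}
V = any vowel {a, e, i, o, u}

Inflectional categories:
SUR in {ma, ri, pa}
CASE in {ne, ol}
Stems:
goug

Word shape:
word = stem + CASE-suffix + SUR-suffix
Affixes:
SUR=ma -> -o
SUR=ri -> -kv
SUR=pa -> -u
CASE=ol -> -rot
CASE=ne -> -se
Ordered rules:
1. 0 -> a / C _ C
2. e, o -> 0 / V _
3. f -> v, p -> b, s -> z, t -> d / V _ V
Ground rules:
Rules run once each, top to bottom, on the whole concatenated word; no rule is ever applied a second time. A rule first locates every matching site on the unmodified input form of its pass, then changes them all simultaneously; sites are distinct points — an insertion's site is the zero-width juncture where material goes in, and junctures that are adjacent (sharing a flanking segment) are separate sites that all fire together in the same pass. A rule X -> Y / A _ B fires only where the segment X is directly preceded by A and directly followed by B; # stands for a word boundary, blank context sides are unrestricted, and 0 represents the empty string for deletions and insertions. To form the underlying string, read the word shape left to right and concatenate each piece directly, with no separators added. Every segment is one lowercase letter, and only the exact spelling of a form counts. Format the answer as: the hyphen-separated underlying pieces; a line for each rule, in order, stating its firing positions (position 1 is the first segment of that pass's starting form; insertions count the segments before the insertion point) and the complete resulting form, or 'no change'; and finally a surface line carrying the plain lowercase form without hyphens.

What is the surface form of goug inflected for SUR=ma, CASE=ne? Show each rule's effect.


underlying: goug-se-o
1. 0 -> a / C _ C: inserts after position(s) 4: gougaseo
2. e, o -> 0 / V _: fires at position(s) 8: gougase
3. f -> v, p -> b, s -> z, t -> d / V _ V: fires at position(s) 6: gougaze
surface: gougaze


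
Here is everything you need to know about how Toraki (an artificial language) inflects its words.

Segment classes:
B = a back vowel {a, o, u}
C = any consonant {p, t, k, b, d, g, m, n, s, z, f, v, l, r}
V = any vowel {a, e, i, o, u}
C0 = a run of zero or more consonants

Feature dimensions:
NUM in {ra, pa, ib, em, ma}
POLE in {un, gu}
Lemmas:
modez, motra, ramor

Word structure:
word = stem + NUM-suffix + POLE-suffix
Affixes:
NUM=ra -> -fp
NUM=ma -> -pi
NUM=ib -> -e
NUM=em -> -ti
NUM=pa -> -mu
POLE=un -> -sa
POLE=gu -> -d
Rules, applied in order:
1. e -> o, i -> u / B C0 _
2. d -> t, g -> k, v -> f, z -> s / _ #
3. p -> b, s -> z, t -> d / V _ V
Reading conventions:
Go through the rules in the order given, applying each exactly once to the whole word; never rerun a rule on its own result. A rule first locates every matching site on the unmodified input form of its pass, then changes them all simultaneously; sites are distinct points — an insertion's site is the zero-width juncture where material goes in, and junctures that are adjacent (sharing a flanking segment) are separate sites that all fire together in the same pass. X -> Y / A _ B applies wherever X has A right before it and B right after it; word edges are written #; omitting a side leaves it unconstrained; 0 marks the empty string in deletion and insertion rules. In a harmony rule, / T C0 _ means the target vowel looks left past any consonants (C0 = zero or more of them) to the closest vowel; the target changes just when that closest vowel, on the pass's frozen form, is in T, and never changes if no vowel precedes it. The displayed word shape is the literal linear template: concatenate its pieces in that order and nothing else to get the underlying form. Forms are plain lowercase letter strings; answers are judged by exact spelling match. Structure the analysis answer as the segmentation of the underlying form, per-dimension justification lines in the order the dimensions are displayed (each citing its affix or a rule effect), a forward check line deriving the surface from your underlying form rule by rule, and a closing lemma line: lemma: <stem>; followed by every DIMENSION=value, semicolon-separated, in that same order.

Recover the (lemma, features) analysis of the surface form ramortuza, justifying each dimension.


underlying: ramor-ti-sa
NUM=em - signalled by the affix -ti
POLE=un - signalled by the affix -sa
check: ramortisa -> ramortusa -> ramortusa -> ramortuza
lemma: ramor; NUM=em; POLE=un


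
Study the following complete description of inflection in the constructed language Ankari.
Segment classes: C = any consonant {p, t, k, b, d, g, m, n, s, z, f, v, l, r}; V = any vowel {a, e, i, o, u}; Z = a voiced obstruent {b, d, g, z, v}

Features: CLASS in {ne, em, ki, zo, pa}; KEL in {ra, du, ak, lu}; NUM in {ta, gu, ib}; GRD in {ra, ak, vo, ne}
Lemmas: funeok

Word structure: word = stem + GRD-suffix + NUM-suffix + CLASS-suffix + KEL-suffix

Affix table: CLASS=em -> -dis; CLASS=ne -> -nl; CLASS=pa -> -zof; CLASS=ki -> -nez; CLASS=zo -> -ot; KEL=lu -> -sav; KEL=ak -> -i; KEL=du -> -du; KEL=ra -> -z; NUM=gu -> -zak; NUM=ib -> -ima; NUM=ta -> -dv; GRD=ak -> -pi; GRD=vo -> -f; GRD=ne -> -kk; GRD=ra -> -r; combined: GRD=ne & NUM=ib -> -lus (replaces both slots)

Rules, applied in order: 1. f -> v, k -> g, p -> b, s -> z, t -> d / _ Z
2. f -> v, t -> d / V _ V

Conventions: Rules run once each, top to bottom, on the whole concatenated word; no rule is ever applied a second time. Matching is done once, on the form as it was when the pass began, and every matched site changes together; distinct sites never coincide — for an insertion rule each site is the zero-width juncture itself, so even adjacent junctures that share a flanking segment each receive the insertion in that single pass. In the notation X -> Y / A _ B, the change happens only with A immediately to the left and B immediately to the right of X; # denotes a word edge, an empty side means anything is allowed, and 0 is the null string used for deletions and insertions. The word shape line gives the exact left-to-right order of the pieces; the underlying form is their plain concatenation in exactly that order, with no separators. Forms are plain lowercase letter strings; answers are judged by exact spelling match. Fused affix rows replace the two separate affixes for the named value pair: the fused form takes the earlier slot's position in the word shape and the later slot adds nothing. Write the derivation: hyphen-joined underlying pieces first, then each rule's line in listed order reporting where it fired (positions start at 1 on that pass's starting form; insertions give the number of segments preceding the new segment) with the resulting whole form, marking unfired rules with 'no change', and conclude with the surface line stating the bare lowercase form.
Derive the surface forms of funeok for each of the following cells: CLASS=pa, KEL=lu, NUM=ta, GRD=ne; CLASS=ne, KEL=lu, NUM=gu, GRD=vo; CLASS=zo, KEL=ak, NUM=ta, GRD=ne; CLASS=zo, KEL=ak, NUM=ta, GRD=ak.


cell CLASS=pa, KEL=lu, NUM=ta, GRD=ne:
underlying: funeok-kk-dv-zof-sav
1. f -> v, k -> g, p -> b, s -> z, t -> d / _ Z: fires at position(s) 8: funeokkgdvzofsav
2. f -> v, t -> d / V _ V: no change
surface: funeokkgdvzofsav

cell CLASS=ne, KEL=lu, NUM=gu, GRD=vo:
underlying: funeok-f-zak-nl-sav
1. f -> v, k -> g, p -> b, s -> z, t -> d / _ Z: fires at position(s) 7: funeokvzaknlsav
2. f -> v, t -> d / V _ V: no change
surface: funeokvzaknlsav

cell CLASS=zo, KEL=ak, NUM=ta, GRD=ne:
underlying: funeok-kk-dv-ot-i
1. f -> v, k -> g, p -> b, s -> z, t -> d / _ Z: fires at position(s) 8: funeokkgdvoti
2. f -> v, t -> d / V _ V: fires at position(s) 12: funeokkgdvodi
surface: funeokkgdvodi

cell CLASS=zo, KEL=ak, NUM=ta, GRD=ak:
underlying: funeok-pi-dv-ot-i
1. f -> v, k -> g, p -> b, s -> z, t -> d / _ Z: no change
2. f -> v, t -> d / V _ V: fires at position(s) 12: funeokpidvodi
surface: funeokpidvodi


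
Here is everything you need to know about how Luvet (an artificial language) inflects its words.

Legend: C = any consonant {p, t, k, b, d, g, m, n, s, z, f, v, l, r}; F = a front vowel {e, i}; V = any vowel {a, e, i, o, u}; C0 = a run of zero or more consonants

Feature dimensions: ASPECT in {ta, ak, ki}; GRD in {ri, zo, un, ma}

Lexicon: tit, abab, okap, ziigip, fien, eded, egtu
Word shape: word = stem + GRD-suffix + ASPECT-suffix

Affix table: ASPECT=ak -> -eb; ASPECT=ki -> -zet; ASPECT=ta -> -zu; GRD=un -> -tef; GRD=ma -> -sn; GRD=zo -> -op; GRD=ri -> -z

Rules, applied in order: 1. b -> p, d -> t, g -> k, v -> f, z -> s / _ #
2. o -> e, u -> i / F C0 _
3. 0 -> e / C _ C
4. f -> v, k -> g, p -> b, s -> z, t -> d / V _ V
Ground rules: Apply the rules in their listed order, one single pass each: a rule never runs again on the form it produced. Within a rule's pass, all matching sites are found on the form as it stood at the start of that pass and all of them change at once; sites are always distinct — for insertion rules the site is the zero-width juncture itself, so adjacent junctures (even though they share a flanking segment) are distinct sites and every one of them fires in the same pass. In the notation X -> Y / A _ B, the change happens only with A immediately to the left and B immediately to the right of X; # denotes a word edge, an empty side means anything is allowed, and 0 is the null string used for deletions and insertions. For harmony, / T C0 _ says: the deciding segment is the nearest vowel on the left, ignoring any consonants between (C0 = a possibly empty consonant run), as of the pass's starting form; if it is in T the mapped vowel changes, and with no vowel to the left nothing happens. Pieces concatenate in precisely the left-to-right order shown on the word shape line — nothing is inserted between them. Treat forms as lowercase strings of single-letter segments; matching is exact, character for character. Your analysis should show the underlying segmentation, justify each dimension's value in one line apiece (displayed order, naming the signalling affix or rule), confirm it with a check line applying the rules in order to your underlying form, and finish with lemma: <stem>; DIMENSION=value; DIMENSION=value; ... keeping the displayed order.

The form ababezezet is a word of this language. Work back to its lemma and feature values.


underlying: abab-z-zet
ASPECT=ki - signalled by the affix -zet
GRD=ri - signalled by the affix -z
check: ababzzet -> ababzzet -> ababzzet -> ababezezet -> ababezezet
lemma: abab; ASPECT=ki; GRD=ri


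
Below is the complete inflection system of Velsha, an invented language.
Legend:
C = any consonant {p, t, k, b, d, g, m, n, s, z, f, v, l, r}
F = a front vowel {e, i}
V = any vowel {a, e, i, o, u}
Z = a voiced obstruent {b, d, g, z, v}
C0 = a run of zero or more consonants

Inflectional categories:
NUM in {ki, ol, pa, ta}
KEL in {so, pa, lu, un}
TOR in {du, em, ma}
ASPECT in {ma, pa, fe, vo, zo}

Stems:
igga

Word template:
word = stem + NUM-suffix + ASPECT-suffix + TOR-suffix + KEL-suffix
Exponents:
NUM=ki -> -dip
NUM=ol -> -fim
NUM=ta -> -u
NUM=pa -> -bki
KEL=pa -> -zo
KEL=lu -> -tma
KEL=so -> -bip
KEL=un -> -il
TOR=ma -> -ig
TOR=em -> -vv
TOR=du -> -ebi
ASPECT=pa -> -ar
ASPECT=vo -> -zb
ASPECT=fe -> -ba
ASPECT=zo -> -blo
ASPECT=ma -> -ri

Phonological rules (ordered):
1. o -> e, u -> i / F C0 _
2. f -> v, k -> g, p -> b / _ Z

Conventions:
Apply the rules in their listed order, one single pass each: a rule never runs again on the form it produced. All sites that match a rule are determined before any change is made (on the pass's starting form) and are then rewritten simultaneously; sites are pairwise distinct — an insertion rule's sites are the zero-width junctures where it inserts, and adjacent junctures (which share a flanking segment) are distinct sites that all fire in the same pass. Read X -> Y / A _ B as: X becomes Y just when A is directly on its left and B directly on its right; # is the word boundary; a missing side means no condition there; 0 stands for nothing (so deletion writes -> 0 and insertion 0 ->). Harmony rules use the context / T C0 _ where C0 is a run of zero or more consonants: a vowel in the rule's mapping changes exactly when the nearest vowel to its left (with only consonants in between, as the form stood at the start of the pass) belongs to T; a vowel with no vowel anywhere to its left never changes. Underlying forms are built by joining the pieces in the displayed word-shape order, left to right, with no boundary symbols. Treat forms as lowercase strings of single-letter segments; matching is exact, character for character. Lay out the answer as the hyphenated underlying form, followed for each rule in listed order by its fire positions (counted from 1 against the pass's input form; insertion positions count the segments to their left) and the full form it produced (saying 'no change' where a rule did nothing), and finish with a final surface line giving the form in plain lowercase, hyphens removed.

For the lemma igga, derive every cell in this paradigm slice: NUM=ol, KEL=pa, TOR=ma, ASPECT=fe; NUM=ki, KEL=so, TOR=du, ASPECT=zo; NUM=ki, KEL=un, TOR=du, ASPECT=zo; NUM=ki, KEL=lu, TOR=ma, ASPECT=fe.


cell NUM=ol, KEL=pa, TOR=ma, ASPECT=fe:
underlying: igga-fim-ba-ig-zo
1. o -> e, u -> i / F C0 _: fires at position(s) 13: iggafimbaigze
2. f -> v, k -> g, p -> b / _ Z: no change
surface: iggafimbaigze

cell NUM=ki, KEL=so, TOR=du, ASPECT=zo:
underlying: igga-dip-blo-ebi-bip
1. o -> e, u -> i / F C0 _: fires at position(s) 10: iggadipbleebibip
2. f -> v, k -> g, p -> b / _ Z: fires at position(s) 7: iggadibbleebibip
surface: iggadibbleebibip

cell NUM=ki, KEL=un, TOR=du, ASPECT=zo:
underlying: igga-dip-blo-ebi-il
1. o -> e, u -> i / F C0 _: fires at position(s) 10: iggadipbleebiil
2. f -> v, k -> g, p -> b / _ Z: fires at position(s) 7: iggadibbleebiil
surface: iggadibbleebiil

cell NUM=ki, KEL=lu, TOR=ma, ASPECT=fe:
underlying: igga-dip-ba-ig-tma
1. o -> e, u -> i / F C0 _: no change
2. f -> v, k -> g, p -> b / _ Z: fires at position(s) 7: iggadibbaigtma
surface: iggadibbaigtma


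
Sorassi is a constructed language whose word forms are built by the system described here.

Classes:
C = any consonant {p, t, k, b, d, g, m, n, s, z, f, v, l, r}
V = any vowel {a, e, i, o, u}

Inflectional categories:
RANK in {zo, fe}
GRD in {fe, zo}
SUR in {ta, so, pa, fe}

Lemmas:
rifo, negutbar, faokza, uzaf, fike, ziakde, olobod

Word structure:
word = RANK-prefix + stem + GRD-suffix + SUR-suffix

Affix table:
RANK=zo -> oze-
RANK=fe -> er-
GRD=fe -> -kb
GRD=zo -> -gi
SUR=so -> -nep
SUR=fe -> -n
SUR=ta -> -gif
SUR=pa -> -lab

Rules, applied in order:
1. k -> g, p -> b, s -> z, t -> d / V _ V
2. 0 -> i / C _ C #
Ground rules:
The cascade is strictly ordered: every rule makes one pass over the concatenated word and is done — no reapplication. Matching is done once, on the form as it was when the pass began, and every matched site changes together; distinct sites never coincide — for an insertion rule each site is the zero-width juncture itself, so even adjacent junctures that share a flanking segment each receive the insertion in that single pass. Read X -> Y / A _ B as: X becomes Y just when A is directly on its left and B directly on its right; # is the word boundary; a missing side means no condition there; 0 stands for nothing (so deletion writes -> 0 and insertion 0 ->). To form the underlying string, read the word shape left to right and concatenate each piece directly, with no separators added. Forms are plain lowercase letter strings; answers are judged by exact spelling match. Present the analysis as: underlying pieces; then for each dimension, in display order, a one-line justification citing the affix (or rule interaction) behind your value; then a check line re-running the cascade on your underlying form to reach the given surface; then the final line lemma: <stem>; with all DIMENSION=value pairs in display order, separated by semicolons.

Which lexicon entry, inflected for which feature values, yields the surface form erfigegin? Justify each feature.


underlying: er-fike-gi-n
RANK=fe - signalled by the affix er-
GRD=zo - signalled by the affix -gi
SUR=fe - signalled by the affix -n
check: erfikegin -> erfigegin -> erfigegin
lemma: fike; RANK=fe; GRD=zo; SUR=fe


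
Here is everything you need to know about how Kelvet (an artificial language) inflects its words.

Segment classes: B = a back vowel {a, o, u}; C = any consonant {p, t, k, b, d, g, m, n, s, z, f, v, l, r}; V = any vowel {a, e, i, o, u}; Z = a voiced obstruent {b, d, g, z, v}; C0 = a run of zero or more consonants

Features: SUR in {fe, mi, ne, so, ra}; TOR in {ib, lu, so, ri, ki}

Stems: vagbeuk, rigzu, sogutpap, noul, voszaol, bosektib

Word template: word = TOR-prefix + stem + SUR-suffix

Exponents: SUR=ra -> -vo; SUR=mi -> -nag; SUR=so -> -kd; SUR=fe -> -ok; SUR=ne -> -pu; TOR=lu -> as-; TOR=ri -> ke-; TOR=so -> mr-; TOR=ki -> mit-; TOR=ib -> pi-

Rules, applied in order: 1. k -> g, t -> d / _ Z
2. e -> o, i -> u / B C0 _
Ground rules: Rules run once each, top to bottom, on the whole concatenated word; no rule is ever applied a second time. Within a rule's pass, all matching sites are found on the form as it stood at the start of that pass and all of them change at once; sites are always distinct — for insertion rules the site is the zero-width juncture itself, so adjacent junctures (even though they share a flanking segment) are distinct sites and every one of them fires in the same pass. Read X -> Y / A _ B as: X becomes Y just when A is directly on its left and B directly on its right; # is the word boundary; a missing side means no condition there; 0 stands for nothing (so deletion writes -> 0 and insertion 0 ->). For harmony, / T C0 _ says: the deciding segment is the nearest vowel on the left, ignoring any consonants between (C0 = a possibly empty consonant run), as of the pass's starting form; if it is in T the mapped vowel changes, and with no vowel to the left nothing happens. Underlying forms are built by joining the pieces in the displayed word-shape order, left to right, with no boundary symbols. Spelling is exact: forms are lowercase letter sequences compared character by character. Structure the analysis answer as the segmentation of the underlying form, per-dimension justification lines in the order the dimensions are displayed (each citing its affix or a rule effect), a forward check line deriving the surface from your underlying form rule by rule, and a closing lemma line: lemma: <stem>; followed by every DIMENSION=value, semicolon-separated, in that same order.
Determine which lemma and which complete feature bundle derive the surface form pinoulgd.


underlying: pi-noul-kd
SUR=so - signalled by the affix -kd
TOR=ib - signalled by the affix pi-
check: pinoulkd -> pinoulgd -> pinoulgd
lemma: noul; SUR=so; TOR=ib


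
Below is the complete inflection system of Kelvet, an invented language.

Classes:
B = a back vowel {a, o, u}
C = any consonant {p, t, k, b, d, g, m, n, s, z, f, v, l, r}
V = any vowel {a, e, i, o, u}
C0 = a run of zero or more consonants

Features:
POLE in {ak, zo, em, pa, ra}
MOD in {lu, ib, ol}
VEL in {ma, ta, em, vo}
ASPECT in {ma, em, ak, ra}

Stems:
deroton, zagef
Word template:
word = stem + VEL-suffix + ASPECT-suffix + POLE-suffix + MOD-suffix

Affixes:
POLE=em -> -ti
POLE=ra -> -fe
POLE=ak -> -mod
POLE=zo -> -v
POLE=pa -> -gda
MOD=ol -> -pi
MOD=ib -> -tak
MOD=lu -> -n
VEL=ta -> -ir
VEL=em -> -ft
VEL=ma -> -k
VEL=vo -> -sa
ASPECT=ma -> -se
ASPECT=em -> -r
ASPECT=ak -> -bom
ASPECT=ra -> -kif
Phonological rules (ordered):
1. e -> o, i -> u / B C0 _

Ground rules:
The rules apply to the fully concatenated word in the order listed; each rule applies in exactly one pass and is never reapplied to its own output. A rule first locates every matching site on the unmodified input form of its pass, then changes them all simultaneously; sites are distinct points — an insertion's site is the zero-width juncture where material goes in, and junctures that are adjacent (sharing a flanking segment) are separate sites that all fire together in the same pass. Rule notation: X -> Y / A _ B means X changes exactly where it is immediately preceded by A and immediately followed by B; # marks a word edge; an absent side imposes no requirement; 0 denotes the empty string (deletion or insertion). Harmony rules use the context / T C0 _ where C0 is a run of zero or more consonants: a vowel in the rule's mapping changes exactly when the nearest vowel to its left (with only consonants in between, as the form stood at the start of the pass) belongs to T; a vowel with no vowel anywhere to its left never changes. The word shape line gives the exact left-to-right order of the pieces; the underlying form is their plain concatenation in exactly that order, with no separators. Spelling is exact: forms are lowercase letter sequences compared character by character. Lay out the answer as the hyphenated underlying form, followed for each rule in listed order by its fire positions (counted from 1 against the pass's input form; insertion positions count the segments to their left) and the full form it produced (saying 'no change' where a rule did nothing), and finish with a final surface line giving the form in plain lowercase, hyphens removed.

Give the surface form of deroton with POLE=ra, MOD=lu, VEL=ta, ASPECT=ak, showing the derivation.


underlying: deroton-ir-bom-fe-n
1. e -> o, i -> u / B C0 _: fires at position(s) 8, 14: derotonurbomfon
surface: derotonurbomfon


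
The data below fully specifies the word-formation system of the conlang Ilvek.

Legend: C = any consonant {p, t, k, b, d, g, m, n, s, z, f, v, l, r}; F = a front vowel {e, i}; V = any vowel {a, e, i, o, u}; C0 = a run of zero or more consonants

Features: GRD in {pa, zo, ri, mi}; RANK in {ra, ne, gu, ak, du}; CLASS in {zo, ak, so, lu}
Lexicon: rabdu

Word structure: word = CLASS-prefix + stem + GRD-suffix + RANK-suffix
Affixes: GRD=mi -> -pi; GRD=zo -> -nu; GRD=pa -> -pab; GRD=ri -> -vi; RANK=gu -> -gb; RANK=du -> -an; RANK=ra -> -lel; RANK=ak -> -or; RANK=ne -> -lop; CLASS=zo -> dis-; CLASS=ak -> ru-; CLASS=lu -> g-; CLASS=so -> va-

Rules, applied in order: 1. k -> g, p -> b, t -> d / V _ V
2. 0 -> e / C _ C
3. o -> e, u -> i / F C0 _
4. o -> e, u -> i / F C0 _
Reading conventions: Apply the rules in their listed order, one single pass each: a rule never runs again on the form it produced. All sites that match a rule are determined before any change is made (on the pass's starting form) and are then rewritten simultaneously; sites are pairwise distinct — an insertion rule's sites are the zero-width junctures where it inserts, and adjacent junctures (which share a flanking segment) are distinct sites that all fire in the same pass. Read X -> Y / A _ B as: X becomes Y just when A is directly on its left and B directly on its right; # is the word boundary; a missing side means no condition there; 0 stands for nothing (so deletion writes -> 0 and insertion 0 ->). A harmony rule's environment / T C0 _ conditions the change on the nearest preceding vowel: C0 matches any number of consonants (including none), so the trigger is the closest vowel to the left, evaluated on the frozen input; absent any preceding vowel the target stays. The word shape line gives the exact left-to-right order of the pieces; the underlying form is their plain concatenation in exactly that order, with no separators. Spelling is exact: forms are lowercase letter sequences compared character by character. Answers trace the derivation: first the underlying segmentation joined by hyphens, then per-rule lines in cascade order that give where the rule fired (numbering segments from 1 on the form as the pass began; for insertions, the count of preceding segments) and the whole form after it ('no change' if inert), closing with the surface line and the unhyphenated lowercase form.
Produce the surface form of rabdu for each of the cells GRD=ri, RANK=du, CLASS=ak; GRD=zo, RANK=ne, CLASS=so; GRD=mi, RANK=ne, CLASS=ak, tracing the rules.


cell GRD=ri, RANK=du, CLASS=ak:
underlying: ru-rabdu-vi-an
1. k -> g, p -> b, t -> d / V _ V: no change
2. 0 -> e / C _ C: inserts after position(s) 5: rurabeduvian
3. o -> e, u -> i / F C0 _: fires at position(s) 8: rurabedivian
4. o -> e, u -> i / F C0 _: no change
surface: rurabedivian

cell GRD=zo, RANK=ne, CLASS=so:
underlying: va-rabdu-nu-lop
1. k -> g, p -> b, t -> d / V _ V: no change
2. 0 -> e / C _ C: inserts after position(s) 5: varabedunulop
3. o -> e, u -> i / F C0 _: fires at position(s) 8: varabedinulop
4. o -> e, u -> i / F C0 _: fires at position(s) 10: varabedinilop
surface: varabedinilop

cell GRD=mi, RANK=ne, CLASS=ak:
underlying: ru-rabdu-pi-lop
1. k -> g, p -> b, t -> d / V _ V: fires at position(s) 8: rurabdubilop
2. 0 -> e / C _ C: inserts after position(s) 5: rurabedubilop
3. o -> e, u -> i / F C0 _: fires at position(s) 8, 12: rurabedibilep
4. o -> e, u -> i / F C0 _: no change
surface: rurabedibilep


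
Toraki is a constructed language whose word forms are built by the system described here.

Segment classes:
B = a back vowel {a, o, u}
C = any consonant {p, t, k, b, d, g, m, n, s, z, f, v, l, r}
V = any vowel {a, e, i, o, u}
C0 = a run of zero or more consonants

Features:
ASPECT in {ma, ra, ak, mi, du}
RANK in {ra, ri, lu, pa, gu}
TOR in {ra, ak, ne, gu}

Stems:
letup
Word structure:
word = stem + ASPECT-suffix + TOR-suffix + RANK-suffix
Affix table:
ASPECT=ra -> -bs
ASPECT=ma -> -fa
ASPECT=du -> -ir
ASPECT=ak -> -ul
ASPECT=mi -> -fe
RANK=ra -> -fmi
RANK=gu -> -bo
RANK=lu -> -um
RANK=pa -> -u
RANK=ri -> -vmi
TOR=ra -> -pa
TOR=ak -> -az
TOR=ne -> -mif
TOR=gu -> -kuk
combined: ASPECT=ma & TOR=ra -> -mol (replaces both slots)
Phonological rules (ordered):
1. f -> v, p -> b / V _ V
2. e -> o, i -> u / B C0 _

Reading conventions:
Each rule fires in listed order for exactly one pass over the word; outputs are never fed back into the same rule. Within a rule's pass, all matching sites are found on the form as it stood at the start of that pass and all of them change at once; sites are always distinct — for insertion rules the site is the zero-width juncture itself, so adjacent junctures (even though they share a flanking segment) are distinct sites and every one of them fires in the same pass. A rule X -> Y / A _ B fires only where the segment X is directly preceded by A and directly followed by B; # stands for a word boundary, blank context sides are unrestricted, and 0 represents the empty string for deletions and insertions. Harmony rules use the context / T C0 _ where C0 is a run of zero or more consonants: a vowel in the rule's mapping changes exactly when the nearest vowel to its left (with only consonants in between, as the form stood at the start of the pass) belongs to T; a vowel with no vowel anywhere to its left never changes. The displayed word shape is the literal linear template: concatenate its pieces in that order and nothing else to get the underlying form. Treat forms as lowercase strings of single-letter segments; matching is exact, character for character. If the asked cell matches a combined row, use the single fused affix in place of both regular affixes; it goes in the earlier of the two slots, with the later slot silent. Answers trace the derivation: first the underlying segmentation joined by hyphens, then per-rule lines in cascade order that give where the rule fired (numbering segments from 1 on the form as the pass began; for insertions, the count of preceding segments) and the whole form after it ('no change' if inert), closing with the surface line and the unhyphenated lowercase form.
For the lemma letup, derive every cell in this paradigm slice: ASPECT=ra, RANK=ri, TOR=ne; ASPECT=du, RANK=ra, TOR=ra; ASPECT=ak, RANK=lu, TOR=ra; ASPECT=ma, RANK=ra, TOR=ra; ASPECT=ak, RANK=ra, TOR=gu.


cell ASPECT=ra, RANK=ri, TOR=ne:
underlying: letup-bs-mif-vmi
1. f -> v, p -> b / V _ V: no change
2. e -> o, i -> u / B C0 _: fires at position(s) 9: letupbsmufvmi
surface: letupbsmufvmi

cell ASPECT=du, RANK=ra, TOR=ra:
underlying: letup-ir-pa-fmi
1. f -> v, p -> b / V _ V: fires at position(s) 5: letubirpafmi
2. e -> o, i -> u / B C0 _: fires at position(s) 6, 12: letuburpafmu
surface: letuburpafmu

cell ASPECT=ak, RANK=lu, TOR=ra:
underlying: letup-ul-pa-um
1. f -> v, p -> b / V _ V: fires at position(s) 5: letubulpaum
2. e -> o, i -> u / B C0 _: no change
surface: letubulpaum

cell ASPECT=ma, RANK=ra, TOR=ra:
underlying: letup-mol-fmi
1. f -> v, p -> b / V _ V: no change
2. e -> o, i -> u / B C0 _: fires at position(s) 11: letupmolfmu
surface: letupmolfmu

cell ASPECT=ak, RANK=ra, TOR=gu:
underlying: letup-ul-kuk-fmi
1. f -> v, p -> b / V _ V: fires at position(s) 5: letubulkukfmi
2. e -> o, i -> u / B C0 _: fires at position(s) 13: letubulkukfmu
surface: letubulkukfmu


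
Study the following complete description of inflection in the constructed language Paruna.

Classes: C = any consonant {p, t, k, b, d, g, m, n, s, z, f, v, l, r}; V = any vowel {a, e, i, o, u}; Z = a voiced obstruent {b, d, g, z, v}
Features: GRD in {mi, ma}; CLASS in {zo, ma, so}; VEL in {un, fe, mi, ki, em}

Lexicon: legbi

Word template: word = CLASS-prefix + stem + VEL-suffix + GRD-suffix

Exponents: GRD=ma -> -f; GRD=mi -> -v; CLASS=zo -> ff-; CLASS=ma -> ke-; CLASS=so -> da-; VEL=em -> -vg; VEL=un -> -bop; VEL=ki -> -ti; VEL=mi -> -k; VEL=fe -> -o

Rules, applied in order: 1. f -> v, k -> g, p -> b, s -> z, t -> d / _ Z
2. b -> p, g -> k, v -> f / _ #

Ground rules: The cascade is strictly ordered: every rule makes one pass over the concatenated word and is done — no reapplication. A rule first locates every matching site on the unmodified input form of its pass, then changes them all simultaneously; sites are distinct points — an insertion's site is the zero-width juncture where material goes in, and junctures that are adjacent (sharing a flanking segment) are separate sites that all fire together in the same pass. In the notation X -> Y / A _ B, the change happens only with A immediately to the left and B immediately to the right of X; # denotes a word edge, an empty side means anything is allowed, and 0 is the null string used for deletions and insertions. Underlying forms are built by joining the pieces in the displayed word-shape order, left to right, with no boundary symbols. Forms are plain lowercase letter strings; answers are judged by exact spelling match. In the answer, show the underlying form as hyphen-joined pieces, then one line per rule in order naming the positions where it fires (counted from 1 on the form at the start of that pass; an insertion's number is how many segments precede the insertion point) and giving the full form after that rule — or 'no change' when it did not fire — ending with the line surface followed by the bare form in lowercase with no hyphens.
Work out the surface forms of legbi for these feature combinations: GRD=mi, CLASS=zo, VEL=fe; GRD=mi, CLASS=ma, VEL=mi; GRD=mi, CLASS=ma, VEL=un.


cell GRD=mi, CLASS=zo, VEL=fe:
underlying: ff-legbi-o-v
1. f -> v, k -> g, p -> b, s -> z, t -> d / _ Z: no change
2. b -> p, g -> k, v -> f / _ #: fires at position(s) 9: fflegbiof
surface: fflegbiof

cell GRD=mi, CLASS=ma, VEL=mi:
underlying: ke-legbi-k-v
1. f -> v, k -> g, p -> b, s -> z, t -> d / _ Z: fires at position(s) 8: kelegbigv
2. b -> p, g -> k, v -> f / _ #: fires at position(s) 9: kelegbigf
surface: kelegbigf

cell GRD=mi, CLASS=ma, VEL=un:
underlying: ke-legbi-bop-v
1. f -> v, k -> g, p -> b, s -> z, t -> d / _ Z: fires at position(s) 10: kelegbibobv
2. b -> p, g -> k, v -> f / _ #: fires at position(s) 11: kelegbibobf
surface: kelegbibobf


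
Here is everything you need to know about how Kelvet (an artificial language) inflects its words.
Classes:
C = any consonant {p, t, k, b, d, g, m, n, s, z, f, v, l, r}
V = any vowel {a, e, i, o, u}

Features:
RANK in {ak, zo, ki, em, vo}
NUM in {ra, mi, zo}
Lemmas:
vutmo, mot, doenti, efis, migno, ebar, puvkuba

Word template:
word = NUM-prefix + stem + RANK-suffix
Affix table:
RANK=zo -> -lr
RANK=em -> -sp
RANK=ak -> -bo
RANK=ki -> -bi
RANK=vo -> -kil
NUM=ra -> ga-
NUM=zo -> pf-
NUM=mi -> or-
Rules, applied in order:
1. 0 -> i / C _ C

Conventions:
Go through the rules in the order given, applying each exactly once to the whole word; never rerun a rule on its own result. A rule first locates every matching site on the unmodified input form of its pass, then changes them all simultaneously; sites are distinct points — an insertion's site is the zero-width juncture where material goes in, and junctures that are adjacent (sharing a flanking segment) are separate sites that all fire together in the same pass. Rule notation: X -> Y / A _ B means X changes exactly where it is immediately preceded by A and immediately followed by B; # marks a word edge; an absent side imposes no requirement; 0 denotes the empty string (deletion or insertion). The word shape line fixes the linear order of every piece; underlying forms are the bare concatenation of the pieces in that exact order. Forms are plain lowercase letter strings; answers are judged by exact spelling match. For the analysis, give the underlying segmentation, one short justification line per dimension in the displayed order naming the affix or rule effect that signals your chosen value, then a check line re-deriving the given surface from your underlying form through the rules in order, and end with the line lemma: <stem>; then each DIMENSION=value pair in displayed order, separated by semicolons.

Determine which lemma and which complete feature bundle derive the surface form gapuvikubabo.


underlying: ga-puvkuba-bo
RANK=ak - signalled by the affix -bo
NUM=ra - signalled by the affix ga-
check: gapuvkubabo -> gapuvikubabo
lemma: puvkuba; RANK=ak; NUM=ra


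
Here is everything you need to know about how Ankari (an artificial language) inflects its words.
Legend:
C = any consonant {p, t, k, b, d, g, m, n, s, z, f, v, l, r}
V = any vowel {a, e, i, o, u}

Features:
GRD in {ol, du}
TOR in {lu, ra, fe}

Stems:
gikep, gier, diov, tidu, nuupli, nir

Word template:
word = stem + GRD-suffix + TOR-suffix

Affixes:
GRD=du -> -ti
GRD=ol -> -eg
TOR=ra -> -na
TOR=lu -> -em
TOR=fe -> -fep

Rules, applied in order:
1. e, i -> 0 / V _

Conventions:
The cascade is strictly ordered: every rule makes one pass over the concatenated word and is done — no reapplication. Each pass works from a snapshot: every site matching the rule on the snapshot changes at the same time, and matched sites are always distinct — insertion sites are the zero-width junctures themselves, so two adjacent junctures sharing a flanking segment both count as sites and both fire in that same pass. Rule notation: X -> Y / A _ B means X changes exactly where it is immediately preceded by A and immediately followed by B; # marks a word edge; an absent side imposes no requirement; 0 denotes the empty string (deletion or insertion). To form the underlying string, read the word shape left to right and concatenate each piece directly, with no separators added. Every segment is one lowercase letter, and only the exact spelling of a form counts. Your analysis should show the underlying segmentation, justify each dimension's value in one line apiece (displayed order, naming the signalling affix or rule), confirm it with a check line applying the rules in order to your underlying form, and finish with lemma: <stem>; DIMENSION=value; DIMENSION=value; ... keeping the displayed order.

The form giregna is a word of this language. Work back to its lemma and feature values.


underlying: gier-eg-na
GRD=ol - signalled by the affix -eg
TOR=ra - signalled by the affix -na
check: gieregna -> giregna
lemma: gier; GRD=ol; TOR=ra
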